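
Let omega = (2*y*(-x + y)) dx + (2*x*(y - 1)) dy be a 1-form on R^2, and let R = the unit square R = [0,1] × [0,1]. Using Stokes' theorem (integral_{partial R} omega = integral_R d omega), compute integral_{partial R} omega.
integral_(partial R) omega = -2

Stokes: integral_partial_R omega = integral_R d omega with d omega = (∂Q/∂x - ∂P/∂y) dx ∧ dy.
  ∂Q/∂x = 2*y - 2
  ∂P/∂y = -2*x + 4*y
  integrand = ∂Q/∂x - ∂P/∂y = 2*x - 2*y - 2.
Integrating over R: integral_0^1 integral_0^1 (2*x - 2*y - 2) dx dy = -2.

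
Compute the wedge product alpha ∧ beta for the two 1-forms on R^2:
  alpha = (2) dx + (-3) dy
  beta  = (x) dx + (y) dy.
alpha ∧ beta = (3*x + 2*y) dx ∧ dy

Distribute the wedge, using dx_i ∧ dx_j = -dx_j ∧ dx_i and dx_i ∧ dx_i = 0. For each pair (i, j) with i < j, the coefficient of dx_i ∧ dx_j in alpha ∧ beta is (alpha_i * beta_j - alpha_j * beta_i). Collecting: alpha ∧ beta = (3*x + 2*y) dx ∧ dy.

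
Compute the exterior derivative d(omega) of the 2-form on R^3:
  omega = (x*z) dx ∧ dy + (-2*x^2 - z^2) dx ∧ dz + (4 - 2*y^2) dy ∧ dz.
d(omega) = (x) dx ∧ dy ∧ dz

For a 2-form omega = sum_{i<j} g_{ij} dx_i ∧ dx_j, the exterior derivative is
  d(omega) = sum_{i<j} d(g_{ij}) ∧ dx_i ∧ dx_j = sum_{i<j, k} (∂g_{ij}/∂x_k) dx_k ∧ dx_i ∧ dx_j.
Expand each term, using dx_k ∧ dx_i ∧ dx_j = sgn(permutation) dx_{(a)} ∧ dx_{(b)} ∧ dx_{(c)} with (a < b < c) sorted:
  d(x*z) includes (∂/∂z)(x*z) dz = (x) dz, which multiplied by dx ∧ dy gives (x) dx ∧ dy ∧ dz
Collecting like 3-forms: d(omega) = (x) dx ∧ dy ∧ dz.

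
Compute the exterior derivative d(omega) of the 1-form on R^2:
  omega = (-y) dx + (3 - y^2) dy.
d(omega) = (1) dx ∧ dy

For a 1-form omega = sum_i f_i dx_i, the exterior derivative is
  d(omega) = sum_{i < j} (∂f_j/∂x_i - ∂f_i/∂x_j) dx_i ∧ dx_j.
  coefficient of dx ∧ dy: ∂f_2/∂x - ∂f_1/∂y = ∂(3 - y^2)/∂x - ∂(-y)/∂y = 1
Assembling: d(omega) = (1) dx ∧ dy.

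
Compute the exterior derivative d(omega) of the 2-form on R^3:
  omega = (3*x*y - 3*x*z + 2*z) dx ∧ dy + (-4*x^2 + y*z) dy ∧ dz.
d(omega) = (2 - 11*x) dx ∧ dy ∧ dz

For a 2-form omega = sum_{i<j} g_{ij} dx_i ∧ dx_j, the exterior derivative is
  d(omega) = sum_{i<j} d(g_{ij}) ∧ dx_i ∧ dx_j = sum_{i<j, k} (∂g_{ij}/∂x_k) dx_k ∧ dx_i ∧ dx_j.
Expand each term, using dx_k ∧ dx_i ∧ dx_j = sgn(permutation) dx_{(a)} ∧ dx_{(b)} ∧ dx_{(c)} with (a < b < c) sorted:
  d(3*x*y - 3*x*z + 2*z) includes (∂/∂z)(3*x*y - 3*x*z + 2*z) dz = (2 - 3*x) dz, which multiplied by dx ∧ dy gives (2 - 3*x) dx ∧ dy ∧ dz
  d(-4*x^2 + y*z) includes (∂/∂x)(-4*x^2 + y*z) dx = (-8*x) dx, which multiplied by dy ∧ dz gives (-8*x) dx ∧ dy ∧ dz
Collecting like 3-forms: d(omega) = (2 - 11*x) dx ∧ dy ∧ dz.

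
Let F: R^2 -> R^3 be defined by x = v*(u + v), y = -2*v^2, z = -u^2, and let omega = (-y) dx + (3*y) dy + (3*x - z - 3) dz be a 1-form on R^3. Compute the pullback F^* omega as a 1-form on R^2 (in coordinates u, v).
F^* omega = (-2*u^3 - 6*u^2*v - 6*u*v^2 + 6*u + 2*v^3) du + (2*v^2*(u + 14*v)) dv

Using F^*(f dg) = (f ∘ F) d(g ∘ F), substitute each coordinate x_i by F_i(u, v) in f_i, and replace dx_i by d F_i = (∂F_i/∂u) du + (∂F_i/∂v) dv.
  For the x component: f_1(F) = 2*v^2; d F_1 = (v) du + (u + 2*v) dv
  For the y component: f_2(F) = -6*v^2; d F_2 = (0) du + (-4*v) dv
  For the z component: f_3(F) = u^2 + 3*u*v + 3*v^2 - 3; d F_3 = (-2*u) du + (0) dv
Combining and collecting du, dv coefficients:
  coeff of du: -2*u^3 - 6*u^2*v - 6*u*v^2 + 6*u + 2*v^3
  coeff of dv: 2*v^2*(u + 14*v)
F^* omega = (-2*u^3 - 6*u^2*v - 6*u*v^2 + 6*u + 2*v^3) du + (2*v^2*(u + 14*v)) dv.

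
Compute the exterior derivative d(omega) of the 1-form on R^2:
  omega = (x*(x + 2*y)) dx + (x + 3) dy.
d(omega) = (1 - 2*x) dx ∧ dy

For a 1-form omega = sum_i f_i dx_i, the exterior derivative is
  d(omega) = sum_{i < j} (∂f_j/∂x_i - ∂f_i/∂x_j) dx_i ∧ dx_j.
  coefficient of dx ∧ dy: ∂f_2/∂x - ∂f_1/∂y = ∂(x + 3)/∂x - ∂(x*(x + 2*y))/∂y = 1 - 2*x
Assembling: d(omega) = (1 - 2*x) dx ∧ dy.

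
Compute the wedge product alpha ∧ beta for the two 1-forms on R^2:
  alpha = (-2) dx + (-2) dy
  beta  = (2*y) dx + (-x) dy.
alpha ∧ beta = (2*x + 4*y) dx ∧ dy

Distribute the wedge, using dx_i ∧ dx_j = -dx_j ∧ dx_i and dx_i ∧ dx_i = 0. For each pair (i, j) with i < j, the coefficient of dx_i ∧ dx_j in alpha ∧ beta is (alpha_i * beta_j - alpha_j * beta_i). Collecting: alpha ∧ beta = (2*x + 4*y) dx ∧ dy.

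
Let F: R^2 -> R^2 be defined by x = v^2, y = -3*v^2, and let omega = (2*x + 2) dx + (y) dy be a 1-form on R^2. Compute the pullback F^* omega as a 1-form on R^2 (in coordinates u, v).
F^* omega = (22*v^3 + 4*v) dv

Using F^*(f dg) = (f ∘ F) d(g ∘ F), substitute each coordinate x_i by F_i(u, v) in f_i, and replace dx_i by d F_i = (∂F_i/∂u) du + (∂F_i/∂v) dv.
  For the x component: f_1(F) = 2*v^2 + 2; d F_1 = (0) du + (2*v) dv
  For the y component: f_2(F) = -3*v^2; d F_2 = (0) du + (-6*v) dv
Combining and collecting du, dv coefficients:
  coeff of du: 0
  coeff of dv: 22*v^3 + 4*v
F^* omega = (22*v^3 + 4*v) dv.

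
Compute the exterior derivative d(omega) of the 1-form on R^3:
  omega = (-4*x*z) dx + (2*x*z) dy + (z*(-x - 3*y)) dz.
d(omega) = (2*z) dx ∧ dy + (4*x - z) dx ∧ dz + (-2*x - 3*z) dy ∧ dz

For a 1-form omega = sum_i f_i dx_i, the exterior derivative is
  d(omega) = sum_{i < j} (∂f_j/∂x_i - ∂f_i/∂x_j) dx_i ∧ dx_j.
  coefficient of dx ∧ dy: ∂f_2/∂x - ∂f_1/∂y = ∂(2*x*z)/∂x - ∂(-4*x*z)/∂y = 2*z
  coefficient of dx ∧ dz: ∂f_3/∂x - ∂f_1/∂z = ∂(z*(-x - 3*y))/∂x - ∂(-4*x*z)/∂z = 4*x - z
  coefficient of dy ∧ dz: ∂f_3/∂y - ∂f_2/∂z = ∂(z*(-x - 3*y))/∂y - ∂(2*x*z)/∂z = -2*x - 3*z
Assembling: d(omega) = (2*z) dx ∧ dy + (4*x - z) dx ∧ dz + (-2*x - 3*z) dy ∧ dz.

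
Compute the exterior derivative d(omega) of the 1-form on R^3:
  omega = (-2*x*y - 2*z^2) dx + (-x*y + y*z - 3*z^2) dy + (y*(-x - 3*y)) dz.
d(omega) = (2*x - y) dx ∧ dy + (-y + 4*z) dx ∧ dz + (-x - 7*y + 6*z) dy ∧ dz

For a 1-form omega = sum_i f_i dx_i, the exterior derivative is
  d(omega) = sum_{i < j} (∂f_j/∂x_i - ∂f_i/∂x_j) dx_i ∧ dx_j.
  coefficient of dx ∧ dy: ∂f_2/∂x - ∂f_1/∂y = ∂(-x*y + y*z - 3*z^2)/∂x - ∂(-2*x*y - 2*z^2)/∂y = 2*x - y
  coefficient of dx ∧ dz: ∂f_3/∂x - ∂f_1/∂z = ∂(y*(-x - 3*y))/∂x - ∂(-2*x*y - 2*z^2)/∂z = -y + 4*z
  coefficient of dy ∧ dz: ∂f_3/∂y - ∂f_2/∂z = ∂(y*(-x - 3*y))/∂y - ∂(-x*y + y*z - 3*z^2)/∂z = -x - 7*y + 6*z
Assembling: d(omega) = (2*x - y) dx ∧ dy + (-y + 4*z) dx ∧ dz + (-x - 7*y + 6*z) dy ∧ dz.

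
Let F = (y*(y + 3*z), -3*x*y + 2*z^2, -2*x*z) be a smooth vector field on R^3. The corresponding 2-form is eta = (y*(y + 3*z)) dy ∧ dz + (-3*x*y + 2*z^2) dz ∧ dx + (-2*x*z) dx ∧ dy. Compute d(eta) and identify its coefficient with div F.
d(eta) = (-5*x) dx ∧ dy ∧ dz; div F = -5*x

For a 2-form in R^3 of the form above, applying d gives a 3-form with coefficient ∂P/∂x + ∂Q/∂y + ∂R/∂z:
  ∂P/∂x = 0
  ∂Q/∂y = -3*x
  ∂R/∂z = -2*x
Sum = -5*x, which is exactly div F.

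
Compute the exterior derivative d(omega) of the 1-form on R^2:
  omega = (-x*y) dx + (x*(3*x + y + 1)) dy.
d(omega) = (7*x + y + 1) dx ∧ dy

For a 1-form omega = sum_i f_i dx_i, the exterior derivative is
  d(omega) = sum_{i < j} (∂f_j/∂x_i - ∂f_i/∂x_j) dx_i ∧ dx_j.
  coefficient of dx ∧ dy: ∂f_2/∂x - ∂f_1/∂y = ∂(x*(3*x + y + 1))/∂x - ∂(-x*y)/∂y = 7*x + y + 1
Assembling: d(omega) = (7*x + y + 1) dx ∧ dy.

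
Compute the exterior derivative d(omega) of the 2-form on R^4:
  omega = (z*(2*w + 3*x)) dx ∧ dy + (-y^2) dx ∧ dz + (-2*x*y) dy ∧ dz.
d(omega) = (2*w + 3*x) dx ∧ dy ∧ dz + (2*z) dx ∧ dy ∧ dw

For a 2-form omega = sum_{i<j} g_{ij} dx_i ∧ dx_j, the exterior derivative is
  d(omega) = sum_{i<j} d(g_{ij}) ∧ dx_i ∧ dx_j = sum_{i<j, k} (∂g_{ij}/∂x_k) dx_k ∧ dx_i ∧ dx_j.
Expand each term, using dx_k ∧ dx_i ∧ dx_j = sgn(permutation) dx_{(a)} ∧ dx_{(b)} ∧ dx_{(c)} with (a < b < c) sorted:
  d(z*(2*w + 3*x)) includes (∂/∂z)(z*(2*w + 3*x)) dz = (2*w + 3*x) dz, which multiplied by dx ∧ dy gives (2*w + 3*x) dx ∧ dy ∧ dz
  d(z*(2*w + 3*x)) includes (∂/∂w)(z*(2*w + 3*x)) dw = (2*z) dw, which multiplied by dx ∧ dy gives (2*z) dx ∧ dy ∧ dw
  d(-y^2) includes (∂/∂y)(-y^2) dy = (-2*y) dy, which multiplied by dx ∧ dz gives (2*y) dx ∧ dy ∧ dz
  d(-2*x*y) includes (∂/∂x)(-2*x*y) dx = (-2*y) dx, which multiplied by dy ∧ dz gives (-2*y) dx ∧ dy ∧ dz
Collecting like 3-forms: d(omega) = (2*w + 3*x) dx ∧ dy ∧ dz + (2*z) dx ∧ dy ∧ dw.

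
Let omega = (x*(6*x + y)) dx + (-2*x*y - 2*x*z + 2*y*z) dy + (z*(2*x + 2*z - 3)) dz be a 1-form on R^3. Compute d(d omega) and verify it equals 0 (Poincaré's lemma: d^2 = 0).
d(d omega) = 0

Step 1: d omega = sum_{i<j} (∂f_j/∂x_i - ∂f_i/∂x_j) dx_i ∧ dx_j:
  coeff of dx ∧ dy: -x - 2*y - 2*z
  coeff of dx ∧ dz: 2*z
  coeff of dy ∧ dz: 2*x - 2*y
Step 2: Apply d again to each 2-form coefficient. The only possible 3-form in R^3 is dx ∧ dy ∧ dz, with coefficient
  ∂(coeff of dy∧dz)/∂x - ∂(coeff of dx∧dz)/∂y + ∂(coeff of dx∧dy)/∂z
  = ∂/∂x (2*x - 2*y) - ∂/∂y (2*z) + ∂/∂z (-x - 2*y - 2*z).
Each of these terms simplifies to sums of mixed partials that cancel in pairs. The result is 0 (by equality of mixed partials for smooth functions — Schwarz / Clairaut).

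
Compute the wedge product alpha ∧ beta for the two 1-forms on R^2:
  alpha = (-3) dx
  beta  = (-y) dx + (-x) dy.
alpha ∧ beta = (3*x) dx ∧ dy

Distribute the wedge, using dx_i ∧ dx_j = -dx_j ∧ dx_i and dx_i ∧ dx_i = 0. For each pair (i, j) with i < j, the coefficient of dx_i ∧ dx_j in alpha ∧ beta is (alpha_i * beta_j - alpha_j * beta_i). Collecting: alpha ∧ beta = (3*x) dx ∧ dy.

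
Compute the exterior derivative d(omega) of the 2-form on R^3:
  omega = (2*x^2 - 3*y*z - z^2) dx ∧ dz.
d(omega) = (3*z) dx ∧ dy ∧ dz

For a 2-form omega = sum_{i<j} g_{ij} dx_i ∧ dx_j, the exterior derivative is
  d(omega) = sum_{i<j} d(g_{ij}) ∧ dx_i ∧ dx_j = sum_{i<j, k} (∂g_{ij}/∂x_k) dx_k ∧ dx_i ∧ dx_j.
Expand each term, using dx_k ∧ dx_i ∧ dx_j = sgn(permutation) dx_{(a)} ∧ dx_{(b)} ∧ dx_{(c)} with (a < b < c) sorted:
  d(2*x^2 - 3*y*z - z^2) includes (∂/∂y)(2*x^2 - 3*y*z - z^2) dy = (-3*z) dy, which multiplied by dx ∧ dz gives (3*z) dx ∧ dy ∧ dz
Collecting like 3-forms: d(omega) = (3*z) dx ∧ dy ∧ dz.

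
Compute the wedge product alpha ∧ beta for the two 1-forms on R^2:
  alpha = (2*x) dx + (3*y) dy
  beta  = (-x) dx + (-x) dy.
alpha ∧ beta = (x*(-2*x + 3*y)) dx ∧ dy

Distribute the wedge, using dx_i ∧ dx_j = -dx_j ∧ dx_i and dx_i ∧ dx_i = 0. For each pair (i, j) with i < j, the coefficient of dx_i ∧ dx_j in alpha ∧ beta is (alpha_i * beta_j - alpha_j * beta_i). Collecting: alpha ∧ beta = (x*(-2*x + 3*y)) dx ∧ dy.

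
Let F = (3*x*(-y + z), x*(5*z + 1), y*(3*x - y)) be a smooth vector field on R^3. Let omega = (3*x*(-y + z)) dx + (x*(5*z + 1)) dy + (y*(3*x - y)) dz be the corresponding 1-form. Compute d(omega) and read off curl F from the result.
d(omega) = (-2*x - 2*y) dy ∧ dz + (3*x - 3*y) dz ∧ dx + (3*x + 5*z + 1) dx ∧ dy; curl F = (-2*x - 2*y, 3*x - 3*y, 3*x + 5*z + 1)

d omega = sum_{i<j} (∂f_j/∂x_i - ∂f_i/∂x_j) dx_i ∧ dx_j. Under the identification (dy ∧ dz, dz ∧ dx, dx ∧ dy) ↔ (e_x, e_y, e_z), the coefficients are exactly the components of curl F. Compute:
  ∂R/∂y - ∂Q/∂z = (3*x - 2*y) - (5*x) = -2*x - 2*y
  ∂P/∂z - ∂R/∂x = (3*x) - (3*y) = 3*x - 3*y
  ∂Q/∂x - ∂P/∂y = (5*z + 1) - (-3*x) = 3*x + 5*z + 1.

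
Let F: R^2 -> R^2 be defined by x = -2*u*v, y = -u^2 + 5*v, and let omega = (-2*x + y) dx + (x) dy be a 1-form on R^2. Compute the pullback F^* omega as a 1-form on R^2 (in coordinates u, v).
F^* omega = (2*v*(3*u^2 - 4*u*v - 5*v)) du + (2*u*(u^2 - 4*u*v - 10*v)) dv

Using F^*(f dg) = (f ∘ F) d(g ∘ F), substitute each coordinate x_i by F_i(u, v) in f_i, and replace dx_i by d F_i = (∂F_i/∂u) du + (∂F_i/∂v) dv.
  For the x component: f_1(F) = -u^2 + 4*u*v + 5*v; d F_1 = (-2*v) du + (-2*u) dv
  For the y component: f_2(F) = -2*u*v; d F_2 = (-2*u) du + (5) dv
Combining and collecting du, dv coefficients:
  coeff of du: 2*v*(3*u^2 - 4*u*v - 5*v)
  coeff of dv: 2*u*(u^2 - 4*u*v - 10*v)
F^* omega = (2*v*(3*u^2 - 4*u*v - 5*v)) du + (2*u*(u^2 - 4*u*v - 10*v)) dv.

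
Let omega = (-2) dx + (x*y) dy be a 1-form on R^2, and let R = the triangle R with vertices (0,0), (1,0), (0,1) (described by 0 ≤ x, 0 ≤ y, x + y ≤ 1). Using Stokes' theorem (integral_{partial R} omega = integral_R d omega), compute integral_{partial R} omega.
integral_(partial R) omega = 1/6

Stokes: integral_partial_R omega = integral_R d omega with d omega = (∂Q/∂x - ∂P/∂y) dx ∧ dy.
  ∂Q/∂x = y
  ∂P/∂y = 0
  integrand = ∂Q/∂x - ∂P/∂y = y.
Integrating over R: integral_0^1 integral_0^{1-x} (y) dy dx = 1/6.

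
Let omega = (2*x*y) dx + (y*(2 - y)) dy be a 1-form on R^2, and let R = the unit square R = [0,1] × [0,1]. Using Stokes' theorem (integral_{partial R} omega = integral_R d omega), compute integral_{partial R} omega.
integral_(partial R) omega = -1

Stokes: integral_partial_R omega = integral_R d omega with d omega = (∂Q/∂x - ∂P/∂y) dx ∧ dy.
  ∂Q/∂x = 0
  ∂P/∂y = 2*x
  integrand = ∂Q/∂x - ∂P/∂y = -2*x.
Integrating over R: integral_0^1 integral_0^1 (-2*x) dx dy = -1.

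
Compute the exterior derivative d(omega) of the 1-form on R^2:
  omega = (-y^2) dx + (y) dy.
d(omega) = (2*y) dx ∧ dy

For a 1-form omega = sum_i f_i dx_i, the exterior derivative is
  d(omega) = sum_{i < j} (∂f_j/∂x_i - ∂f_i/∂x_j) dx_i ∧ dx_j.
  coefficient of dx ∧ dy: ∂f_2/∂x - ∂f_1/∂y = ∂(y)/∂x - ∂(-y^2)/∂y = 2*y
Assembling: d(omega) = (2*y) dx ∧ dy.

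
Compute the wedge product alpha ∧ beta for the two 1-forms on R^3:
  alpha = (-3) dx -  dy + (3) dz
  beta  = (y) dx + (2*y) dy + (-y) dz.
alpha ∧ beta = (-5*y) dx ∧ dy + (-5*y) dy ∧ dz

Distribute the wedge, using dx_i ∧ dx_j = -dx_j ∧ dx_i and dx_i ∧ dx_i = 0. For each pair (i, j) with i < j, the coefficient of dx_i ∧ dx_j in alpha ∧ beta is (alpha_i * beta_j - alpha_j * beta_i). Collecting: alpha ∧ beta = (-5*y) dx ∧ dy + (-5*y) dy ∧ dz.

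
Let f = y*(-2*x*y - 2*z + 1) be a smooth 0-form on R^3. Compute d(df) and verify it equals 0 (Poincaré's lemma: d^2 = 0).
d(df) = 0

Step 1: df = sum_i (∂f/∂x_i) dx_i = (-2*y^2) dx + (-4*x*y - 2*z + 1) dy + (-2*y) dz.
Step 2: Apply d again. Using the 1-form formula, the coefficient of dx ∧ dy in d(df) is ∂^2 f/∂x ∂y - ∂^2 f/∂y ∂x = (-4*y) - (-4*y) = 0 (equality of mixed partials for smooth f).
Similarly for dx ∧ dz and dy ∧ dz — all coefficients vanish. So d(df) = 0.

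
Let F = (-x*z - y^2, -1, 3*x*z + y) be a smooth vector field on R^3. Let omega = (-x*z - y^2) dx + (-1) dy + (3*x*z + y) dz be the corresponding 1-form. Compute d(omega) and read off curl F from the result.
d(omega) = (1) dy ∧ dz + (-x - 3*z) dz ∧ dx + (2*y) dx ∧ dy; curl F = (1, -x - 3*z, 2*y)

d omega = sum_{i<j} (∂f_j/∂x_i - ∂f_i/∂x_j) dx_i ∧ dx_j. Under the identification (dy ∧ dz, dz ∧ dx, dx ∧ dy) ↔ (e_x, e_y, e_z), the coefficients are exactly the components of curl F. Compute:
  ∂R/∂y - ∂Q/∂z = (1) - (0) = 1
  ∂P/∂z - ∂R/∂x = (-x) - (3*z) = -x - 3*z
  ∂Q/∂x - ∂P/∂y = (0) - (-2*y) = 2*y.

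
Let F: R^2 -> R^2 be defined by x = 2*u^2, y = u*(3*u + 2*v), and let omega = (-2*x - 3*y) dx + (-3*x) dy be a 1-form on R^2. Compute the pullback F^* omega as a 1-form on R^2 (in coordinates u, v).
F^* omega = (u^2*(-88*u - 36*v)) du + (-12*u^3) dv

Using F^*(f dg) = (f ∘ F) d(g ∘ F), substitute each coordinate x_i by F_i(u, v) in f_i, and replace dx_i by d F_i = (∂F_i/∂u) du + (∂F_i/∂v) dv.
  For the x component: f_1(F) = u*(-13*u - 6*v); d F_1 = (4*u) du + (0) dv
  For the y component: f_2(F) = -6*u^2; d F_2 = (6*u + 2*v) du + (2*u) dv
Combining and collecting du, dv coefficients:
  coeff of du: u^2*(-88*u - 36*v)
  coeff of dv: -12*u^3
F^* omega = (u^2*(-88*u - 36*v)) du + (-12*u^3) dv.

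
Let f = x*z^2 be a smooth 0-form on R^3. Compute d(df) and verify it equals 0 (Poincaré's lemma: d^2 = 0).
d(df) = 0

Step 1: df = sum_i (∂f/∂x_i) dx_i = (z^2) dx + (0) dy + (2*x*z) dz.
Step 2: Apply d again. Using the 1-form formula, the coefficient of dx ∧ dy in d(df) is ∂^2 f/∂x ∂y - ∂^2 f/∂y ∂x = (0) - (0) = 0 (equality of mixed partials for smooth f).
Similarly for dx ∧ dz and dy ∧ dz — all coefficients vanish. So d(df) = 0.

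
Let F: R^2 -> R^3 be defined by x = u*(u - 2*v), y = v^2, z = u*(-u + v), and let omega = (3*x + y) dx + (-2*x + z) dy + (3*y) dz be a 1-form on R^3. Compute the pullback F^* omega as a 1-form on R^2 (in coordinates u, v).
F^* omega = (6*u^3 - 18*u^2*v + 8*u*v^2 + v^3) du + (u*(-6*u^2 + 6*u*v + 11*v^2)) dv

Using F^*(f dg) = (f ∘ F) d(g ∘ F), substitute each coordinate x_i by F_i(u, v) in f_i, and replace dx_i by d F_i = (∂F_i/∂u) du + (∂F_i/∂v) dv.
  For the x component: f_1(F) = 3*u^2 - 6*u*v + v^2; d F_1 = (2*u - 2*v) du + (-2*u) dv
  For the y component: f_2(F) = u*(-3*u + 5*v); d F_2 = (0) du + (2*v) dv
  For the z component: f_3(F) = 3*v^2; d F_3 = (-2*u + v) du + (u) dv
Combining and collecting du, dv coefficients:
  coeff of du: 6*u^3 - 18*u^2*v + 8*u*v^2 + v^3
  coeff of dv: u*(-6*u^2 + 6*u*v + 11*v^2)
F^* omega = (6*u^3 - 18*u^2*v + 8*u*v^2 + v^3) du + (u*(-6*u^2 + 6*u*v + 11*v^2)) dv.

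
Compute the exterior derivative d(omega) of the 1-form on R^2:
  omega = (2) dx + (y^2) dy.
d(omega) = 0

For a 1-form omega = sum_i f_i dx_i, the exterior derivative is
  d(omega) = sum_{i < j} (∂f_j/∂x_i - ∂f_i/∂x_j) dx_i ∧ dx_j.

Assembling: d(omega) = 0.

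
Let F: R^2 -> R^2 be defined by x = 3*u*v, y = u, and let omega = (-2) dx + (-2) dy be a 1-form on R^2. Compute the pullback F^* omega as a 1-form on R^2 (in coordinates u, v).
F^* omega = (-6*v - 2) du + (-6*u) dv

Using F^*(f dg) = (f ∘ F) d(g ∘ F), substitute each coordinate x_i by F_i(u, v) in f_i, and replace dx_i by d F_i = (∂F_i/∂u) du + (∂F_i/∂v) dv.
  For the x component: f_1(F) = -2; d F_1 = (3*v) du + (3*u) dv
  For the y component: f_2(F) = -2; d F_2 = (1) du + (0) dv
Combining and collecting du, dv coefficients:
  coeff of du: -6*v - 2
  coeff of dv: -6*u
F^* omega = (-6*v - 2) du + (-6*u) dv.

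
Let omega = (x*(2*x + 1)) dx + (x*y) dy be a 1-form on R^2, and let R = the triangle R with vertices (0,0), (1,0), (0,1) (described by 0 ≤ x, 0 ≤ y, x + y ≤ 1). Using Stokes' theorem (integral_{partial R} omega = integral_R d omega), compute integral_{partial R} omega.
integral_(partial R) omega = 1/6

Stokes: integral_partial_R omega = integral_R d omega with d omega = (∂Q/∂x - ∂P/∂y) dx ∧ dy.
  ∂Q/∂x = y
  ∂P/∂y = 0
  integrand = ∂Q/∂x - ∂P/∂y = y.
Integrating over R: integral_0^1 integral_0^{1-x} (y) dy dx = 1/6.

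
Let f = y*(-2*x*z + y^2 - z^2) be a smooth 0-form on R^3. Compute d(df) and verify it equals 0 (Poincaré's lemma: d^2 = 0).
d(df) = 0

Step 1: df = sum_i (∂f/∂x_i) dx_i = (-2*y*z) dx + (-2*x*z + 3*y^2 - z^2) dy + (2*y*(-x - z)) dz.
Step 2: Apply d again. Using the 1-form formula, the coefficient of dx ∧ dy in d(df) is ∂^2 f/∂x ∂y - ∂^2 f/∂y ∂x = (-2*z) - (-2*z) = 0 (equality of mixed partials for smooth f).
Similarly for dx ∧ dz and dy ∧ dz — all coefficients vanish. So d(df) = 0.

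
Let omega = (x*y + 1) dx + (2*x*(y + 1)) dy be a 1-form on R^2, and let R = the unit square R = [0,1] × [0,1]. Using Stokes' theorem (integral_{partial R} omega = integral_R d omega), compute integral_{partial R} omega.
integral_(partial R) omega = 5/2

Stokes: integral_partial_R omega = integral_R d omega with d omega = (∂Q/∂x - ∂P/∂y) dx ∧ dy.
  ∂Q/∂x = 2*y + 2
  ∂P/∂y = x
  integrand = ∂Q/∂x - ∂P/∂y = -x + 2*y + 2.
Integrating over R: integral_0^1 integral_0^1 (-x + 2*y + 2) dx dy = 5/2.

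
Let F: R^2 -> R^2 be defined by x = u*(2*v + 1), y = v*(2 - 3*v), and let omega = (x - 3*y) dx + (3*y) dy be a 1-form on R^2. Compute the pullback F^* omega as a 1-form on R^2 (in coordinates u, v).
F^* omega = (4*u*v^2 + 4*u*v + u + 18*v^3 - 3*v^2 - 6*v) du + (4*u^2*v + 2*u^2 + 18*u*v^2 - 12*u*v + 54*v^3 - 54*v^2 + 12*v) dv

Using F^*(f dg) = (f ∘ F) d(g ∘ F), substitute each coordinate x_i by F_i(u, v) in f_i, and replace dx_i by d F_i = (∂F_i/∂u) du + (∂F_i/∂v) dv.
  For the x component: f_1(F) = 2*u*v + u + 9*v^2 - 6*v; d F_1 = (2*v + 1) du + (2*u) dv
  For the y component: f_2(F) = 3*v*(2 - 3*v); d F_2 = (0) du + (2 - 6*v) dv
Combining and collecting du, dv coefficients:
  coeff of du: 4*u*v^2 + 4*u*v + u + 18*v^3 - 3*v^2 - 6*v
  coeff of dv: 4*u^2*v + 2*u^2 + 18*u*v^2 - 12*u*v + 54*v^3 - 54*v^2 + 12*v
F^* omega = (4*u*v^2 + 4*u*v + u + 18*v^3 - 3*v^2 - 6*v) du + (4*u^2*v + 2*u^2 + 18*u*v^2 - 12*u*v + 54*v^3 - 54*v^2 + 12*v) dv.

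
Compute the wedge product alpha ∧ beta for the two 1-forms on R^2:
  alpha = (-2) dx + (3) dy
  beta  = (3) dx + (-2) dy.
alpha ∧ beta = (-5) dx ∧ dy

Distribute the wedge, using dx_i ∧ dx_j = -dx_j ∧ dx_i and dx_i ∧ dx_i = 0. For each pair (i, j) with i < j, the coefficient of dx_i ∧ dx_j in alpha ∧ beta is (alpha_i * beta_j - alpha_j * beta_i). Collecting: alpha ∧ beta = (-5) dx ∧ dy.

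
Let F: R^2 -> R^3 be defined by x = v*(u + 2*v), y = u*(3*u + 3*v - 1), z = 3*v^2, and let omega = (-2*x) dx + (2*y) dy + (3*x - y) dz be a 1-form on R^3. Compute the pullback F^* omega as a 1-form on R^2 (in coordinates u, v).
F^* omega = (36*u^3 + 54*u^2*v - 18*u^2 + 16*u*v^2 - 12*u*v + 2*u - 4*v^3) du + (18*u^3 - 2*u^2*v - 6*u^2 - 12*u*v^2 + 6*u*v + 20*v^3) dv

Using F^*(f dg) = (f ∘ F) d(g ∘ F), substitute each coordinate x_i by F_i(u, v) in f_i, and replace dx_i by d F_i = (∂F_i/∂u) du + (∂F_i/∂v) dv.
  For the x component: f_1(F) = 2*v*(-u - 2*v); d F_1 = (v) du + (u + 4*v) dv
  For the y component: f_2(F) = 2*u*(3*u + 3*v - 1); d F_2 = (6*u + 3*v - 1) du + (3*u) dv
  For the z component: f_3(F) = -3*u^2 + u + 6*v^2; d F_3 = (0) du + (6*v) dv
Combining and collecting du, dv coefficients:
  coeff of du: 36*u^3 + 54*u^2*v - 18*u^2 + 16*u*v^2 - 12*u*v + 2*u - 4*v^3
  coeff of dv: 18*u^3 - 2*u^2*v - 6*u^2 - 12*u*v^2 + 6*u*v + 20*v^3
F^* omega = (36*u^3 + 54*u^2*v - 18*u^2 + 16*u*v^2 - 12*u*v + 2*u - 4*v^3) du + (18*u^3 - 2*u^2*v - 6*u^2 - 12*u*v^2 + 6*u*v + 20*v^3) dv.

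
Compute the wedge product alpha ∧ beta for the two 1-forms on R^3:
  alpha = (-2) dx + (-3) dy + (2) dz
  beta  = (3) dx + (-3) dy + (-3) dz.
alpha ∧ beta = (15) dx ∧ dy + (15) dy ∧ dz

Distribute the wedge, using dx_i ∧ dx_j = -dx_j ∧ dx_i and dx_i ∧ dx_i = 0. For each pair (i, j) with i < j, the coefficient of dx_i ∧ dx_j in alpha ∧ beta is (alpha_i * beta_j - alpha_j * beta_i). Collecting: alpha ∧ beta = (15) dx ∧ dy + (15) dy ∧ dz.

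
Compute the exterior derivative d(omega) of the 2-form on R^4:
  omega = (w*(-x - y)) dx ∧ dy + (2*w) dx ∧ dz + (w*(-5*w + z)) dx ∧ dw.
d(omega) = (-x - y) dx ∧ dy ∧ dw + (2 - w) dx ∧ dz ∧ dw

For a 2-form omega = sum_{i<j} g_{ij} dx_i ∧ dx_j, the exterior derivative is
  d(omega) = sum_{i<j} d(g_{ij}) ∧ dx_i ∧ dx_j = sum_{i<j, k} (∂g_{ij}/∂x_k) dx_k ∧ dx_i ∧ dx_j.
Expand each term, using dx_k ∧ dx_i ∧ dx_j = sgn(permutation) dx_{(a)} ∧ dx_{(b)} ∧ dx_{(c)} with (a < b < c) sorted:
  d(w*(-x - y)) includes (∂/∂w)(w*(-x - y)) dw = (-x - y) dw, which multiplied by dx ∧ dy gives (-x - y) dx ∧ dy ∧ dw
  d(2*w) includes (∂/∂w)(2*w) dw = (2) dw, which multiplied by dx ∧ dz gives (2) dx ∧ dz ∧ dw
  d(w*(-5*w + z)) includes (∂/∂z)(w*(-5*w + z)) dz = (w) dz, which multiplied by dx ∧ dw gives (-w) dx ∧ dz ∧ dw
Collecting like 3-forms: d(omega) = (-x - y) dx ∧ dy ∧ dw + (2 - w) dx ∧ dz ∧ dw.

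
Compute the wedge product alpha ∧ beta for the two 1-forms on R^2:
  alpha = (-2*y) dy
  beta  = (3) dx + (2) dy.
alpha ∧ beta = (6*y) dx ∧ dy

Distribute the wedge, using dx_i ∧ dx_j = -dx_j ∧ dx_i and dx_i ∧ dx_i = 0. For each pair (i, j) with i < j, the coefficient of dx_i ∧ dx_j in alpha ∧ beta is (alpha_i * beta_j - alpha_j * beta_i). Collecting: alpha ∧ beta = (6*y) dx ∧ dy.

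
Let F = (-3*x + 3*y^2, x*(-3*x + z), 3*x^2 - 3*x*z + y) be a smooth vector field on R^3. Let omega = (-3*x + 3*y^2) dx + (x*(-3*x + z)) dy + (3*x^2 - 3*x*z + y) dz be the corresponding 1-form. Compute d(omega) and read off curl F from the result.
d(omega) = (1 - x) dy ∧ dz + (-6*x + 3*z) dz ∧ dx + (-6*x - 6*y + z) dx ∧ dy; curl F = (1 - x, -6*x + 3*z, -6*x - 6*y + z)

d omega = sum_{i<j} (∂f_j/∂x_i - ∂f_i/∂x_j) dx_i ∧ dx_j. Under the identification (dy ∧ dz, dz ∧ dx, dx ∧ dy) ↔ (e_x, e_y, e_z), the coefficients are exactly the components of curl F. Compute:
  ∂R/∂y - ∂Q/∂z = (1) - (x) = 1 - x
  ∂P/∂z - ∂R/∂x = (0) - (6*x - 3*z) = -6*x + 3*z
  ∂Q/∂x - ∂P/∂y = (-6*x + z) - (6*y) = -6*x - 6*y + z.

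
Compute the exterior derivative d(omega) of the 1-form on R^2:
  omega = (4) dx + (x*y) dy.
d(omega) = (y) dx ∧ dy

For a 1-form omega = sum_i f_i dx_i, the exterior derivative is
  d(omega) = sum_{i < j} (∂f_j/∂x_i - ∂f_i/∂x_j) dx_i ∧ dx_j.
  coefficient of dx ∧ dy: ∂f_2/∂x - ∂f_1/∂y = ∂(x*y)/∂x - ∂(4)/∂y = y
Assembling: d(omega) = (y) dx ∧ dy.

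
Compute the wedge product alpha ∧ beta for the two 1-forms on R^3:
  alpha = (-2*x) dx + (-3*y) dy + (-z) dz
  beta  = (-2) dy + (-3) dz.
alpha ∧ beta = (4*x) dx ∧ dy + (6*x) dx ∧ dz + (9*y - 2*z) dy ∧ dz

Distribute the wedge, using dx_i ∧ dx_j = -dx_j ∧ dx_i and dx_i ∧ dx_i = 0. For each pair (i, j) with i < j, the coefficient of dx_i ∧ dx_j in alpha ∧ beta is (alpha_i * beta_j - alpha_j * beta_i). Collecting: alpha ∧ beta = (4*x) dx ∧ dy + (6*x) dx ∧ dz + (9*y - 2*z) dy ∧ dz.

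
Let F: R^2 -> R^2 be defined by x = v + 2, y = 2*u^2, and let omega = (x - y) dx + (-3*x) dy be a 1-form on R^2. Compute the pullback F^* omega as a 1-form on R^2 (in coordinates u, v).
F^* omega = (12*u*(-v - 2)) du + (-2*u^2 + v + 2) dv

Using F^*(f dg) = (f ∘ F) d(g ∘ F), substitute each coordinate x_i by F_i(u, v) in f_i, and replace dx_i by d F_i = (∂F_i/∂u) du + (∂F_i/∂v) dv.
  For the x component: f_1(F) = -2*u^2 + v + 2; d F_1 = (0) du + (1) dv
  For the y component: f_2(F) = -3*v - 6; d F_2 = (4*u) du + (0) dv
Combining and collecting du, dv coefficients:
  coeff of du: 12*u*(-v - 2)
  coeff of dv: -2*u^2 + v + 2
F^* omega = (12*u*(-v - 2)) du + (-2*u^2 + v + 2) dv.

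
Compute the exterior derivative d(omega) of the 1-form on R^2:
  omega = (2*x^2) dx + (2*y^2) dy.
d(omega) = 0

For a 1-form omega = sum_i f_i dx_i, the exterior derivative is
  d(omega) = sum_{i < j} (∂f_j/∂x_i - ∂f_i/∂x_j) dx_i ∧ dx_j.

Assembling: d(omega) = 0.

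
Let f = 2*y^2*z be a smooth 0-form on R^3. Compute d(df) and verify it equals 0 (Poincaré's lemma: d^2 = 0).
d(df) = 0

Step 1: df = sum_i (∂f/∂x_i) dx_i = (0) dx + (4*y*z) dy + (2*y^2) dz.
Step 2: Apply d again. Using the 1-form formula, the coefficient of dx ∧ dy in d(df) is ∂^2 f/∂x ∂y - ∂^2 f/∂y ∂x = (0) - (0) = 0 (equality of mixed partials for smooth f).
Similarly for dx ∧ dz and dy ∧ dz — all coefficients vanish. So d(df) = 0.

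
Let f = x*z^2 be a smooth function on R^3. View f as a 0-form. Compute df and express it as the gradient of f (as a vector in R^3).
df = (z^2) dx + (0) dy + (2*x*z) dz; grad f = (z^2, 0, 2*x*z)

For a 0-form f, d f = (∂f/∂x) dx + (∂f/∂y) dy + (∂f/∂z) dz. The components of the vector representation are exactly the entries of grad f in Cartesian coordinates:
  ∂f/∂x = z^2
  ∂f/∂y = 0
  ∂f/∂z = 2*x*z.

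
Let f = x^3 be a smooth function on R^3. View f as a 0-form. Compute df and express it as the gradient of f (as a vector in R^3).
df = (3*x^2) dx + (0) dy + (0) dz; grad f = (3*x^2, 0, 0)

For a 0-form f, d f = (∂f/∂x) dx + (∂f/∂y) dy + (∂f/∂z) dz. The components of the vector representation are exactly the entries of grad f in Cartesian coordinates:
  ∂f/∂x = 3*x^2
  ∂f/∂y = 0
  ∂f/∂z = 0.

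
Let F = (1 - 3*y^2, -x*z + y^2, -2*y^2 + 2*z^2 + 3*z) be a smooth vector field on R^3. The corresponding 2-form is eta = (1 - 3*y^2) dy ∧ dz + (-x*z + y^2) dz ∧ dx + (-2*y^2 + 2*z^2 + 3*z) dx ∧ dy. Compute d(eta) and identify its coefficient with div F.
d(eta) = (2*y + 4*z + 3) dx ∧ dy ∧ dz; div F = 2*y + 4*z + 3

For a 2-form in R^3 of the form above, applying d gives a 3-form with coefficient ∂P/∂x + ∂Q/∂y + ∂R/∂z:
  ∂P/∂x = 0
  ∂Q/∂y = 2*y
  ∂R/∂z = 4*z + 3
Sum = 2*y + 4*z + 3, which is exactly div F.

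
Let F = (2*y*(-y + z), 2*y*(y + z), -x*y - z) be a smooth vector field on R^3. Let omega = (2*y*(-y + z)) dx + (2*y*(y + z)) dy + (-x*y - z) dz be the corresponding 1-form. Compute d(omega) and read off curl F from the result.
d(omega) = (-x - 2*y) dy ∧ dz + (3*y) dz ∧ dx + (4*y - 2*z) dx ∧ dy; curl F = (-x - 2*y, 3*y, 4*y - 2*z)

d omega = sum_{i<j} (∂f_j/∂x_i - ∂f_i/∂x_j) dx_i ∧ dx_j. Under the identification (dy ∧ dz, dz ∧ dx, dx ∧ dy) ↔ (e_x, e_y, e_z), the coefficients are exactly the components of curl F. Compute:
  ∂R/∂y - ∂Q/∂z = (-x) - (2*y) = -x - 2*y
  ∂P/∂z - ∂R/∂x = (2*y) - (-y) = 3*y
  ∂Q/∂x - ∂P/∂y = (0) - (-4*y + 2*z) = 4*y - 2*z.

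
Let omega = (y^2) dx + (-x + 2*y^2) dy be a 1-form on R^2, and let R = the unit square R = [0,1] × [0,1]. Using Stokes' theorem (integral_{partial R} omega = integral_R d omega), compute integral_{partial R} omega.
integral_(partial R) omega = -2

Stokes: integral_partial_R omega = integral_R d omega with d omega = (∂Q/∂x - ∂P/∂y) dx ∧ dy.
  ∂Q/∂x = -1
  ∂P/∂y = 2*y
  integrand = ∂Q/∂x - ∂P/∂y = -2*y - 1.
Integrating over R: integral_0^1 integral_0^1 (-2*y - 1) dx dy = -2.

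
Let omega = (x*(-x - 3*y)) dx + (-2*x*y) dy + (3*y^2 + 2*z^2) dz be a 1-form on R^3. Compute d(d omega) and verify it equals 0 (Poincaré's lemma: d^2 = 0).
d(d omega) = 0

Step 1: d omega = sum_{i<j} (∂f_j/∂x_i - ∂f_i/∂x_j) dx_i ∧ dx_j:
  coeff of dx ∧ dy: 3*x - 2*y
  coeff of dx ∧ dz: 0
  coeff of dy ∧ dz: 6*y
Step 2: Apply d again to each 2-form coefficient. The only possible 3-form in R^3 is dx ∧ dy ∧ dz, with coefficient
  ∂(coeff of dy∧dz)/∂x - ∂(coeff of dx∧dz)/∂y + ∂(coeff of dx∧dy)/∂z
  = ∂/∂x (6*y) - ∂/∂y (0) + ∂/∂z (3*x - 2*y).
Each of these terms simplifies to sums of mixed partials that cancel in pairs. The result is 0 (by equality of mixed partials for smooth functions — Schwarz / Clairaut).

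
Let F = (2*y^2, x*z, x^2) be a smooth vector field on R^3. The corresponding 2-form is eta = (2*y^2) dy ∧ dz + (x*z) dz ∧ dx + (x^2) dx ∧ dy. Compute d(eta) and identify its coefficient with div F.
d(eta) = (0) dx ∧ dy ∧ dz; div F = 0

For a 2-form in R^3 of the form above, applying d gives a 3-form with coefficient ∂P/∂x + ∂Q/∂y + ∂R/∂z:
  ∂P/∂x = 0
  ∂Q/∂y = 0
  ∂R/∂z = 0
Sum = 0, which is exactly div F.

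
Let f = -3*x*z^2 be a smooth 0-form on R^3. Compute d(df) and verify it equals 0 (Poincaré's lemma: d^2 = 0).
d(df) = 0

Step 1: df = sum_i (∂f/∂x_i) dx_i = (-3*z^2) dx + (0) dy + (-6*x*z) dz.
Step 2: Apply d again. Using the 1-form formula, the coefficient of dx ∧ dy in d(df) is ∂^2 f/∂x ∂y - ∂^2 f/∂y ∂x = (0) - (0) = 0 (equality of mixed partials for smooth f).
Similarly for dx ∧ dz and dy ∧ dz — all coefficients vanish. So d(df) = 0.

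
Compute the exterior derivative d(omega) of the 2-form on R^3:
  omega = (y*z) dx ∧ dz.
d(omega) = (-z) dx ∧ dy ∧ dz

For a 2-form omega = sum_{i<j} g_{ij} dx_i ∧ dx_j, the exterior derivative is
  d(omega) = sum_{i<j} d(g_{ij}) ∧ dx_i ∧ dx_j = sum_{i<j, k} (∂g_{ij}/∂x_k) dx_k ∧ dx_i ∧ dx_j.
Expand each term, using dx_k ∧ dx_i ∧ dx_j = sgn(permutation) dx_{(a)} ∧ dx_{(b)} ∧ dx_{(c)} with (a < b < c) sorted:
  d(y*z) includes (∂/∂y)(y*z) dy = (z) dy, which multiplied by dx ∧ dz gives (-z) dx ∧ dy ∧ dz
Collecting like 3-forms: d(omega) = (-z) dx ∧ dy ∧ dz.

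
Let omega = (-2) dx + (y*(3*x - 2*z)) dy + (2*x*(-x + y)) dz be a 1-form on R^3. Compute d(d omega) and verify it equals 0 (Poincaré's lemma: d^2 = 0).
d(d omega) = 0

Step 1: d omega = sum_{i<j} (∂f_j/∂x_i - ∂f_i/∂x_j) dx_i ∧ dx_j:
  coeff of dx ∧ dy: 3*y
  coeff of dx ∧ dz: -4*x + 2*y
  coeff of dy ∧ dz: 2*x + 2*y
Step 2: Apply d again to each 2-form coefficient. The only possible 3-form in R^3 is dx ∧ dy ∧ dz, with coefficient
  ∂(coeff of dy∧dz)/∂x - ∂(coeff of dx∧dz)/∂y + ∂(coeff of dx∧dy)/∂z
  = ∂/∂x (2*x + 2*y) - ∂/∂y (-4*x + 2*y) + ∂/∂z (3*y).
Each of these terms simplifies to sums of mixed partials that cancel in pairs. The result is 0 (by equality of mixed partials for smooth functions — Schwarz / Clairaut).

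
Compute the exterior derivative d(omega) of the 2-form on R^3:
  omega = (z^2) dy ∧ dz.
d(omega) = 0

For a 2-form omega = sum_{i<j} g_{ij} dx_i ∧ dx_j, the exterior derivative is
  d(omega) = sum_{i<j} d(g_{ij}) ∧ dx_i ∧ dx_j = sum_{i<j, k} (∂g_{ij}/∂x_k) dx_k ∧ dx_i ∧ dx_j.
Expand each term, using dx_k ∧ dx_i ∧ dx_j = sgn(permutation) dx_{(a)} ∧ dx_{(b)} ∧ dx_{(c)} with (a < b < c) sorted:

Collecting like 3-forms: d(omega) = 0.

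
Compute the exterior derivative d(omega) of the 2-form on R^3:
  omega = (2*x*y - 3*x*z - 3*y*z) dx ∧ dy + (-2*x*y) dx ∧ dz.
d(omega) = (-x - 3*y) dx ∧ dy ∧ dz

For a 2-form omega = sum_{i<j} g_{ij} dx_i ∧ dx_j, the exterior derivative is
  d(omega) = sum_{i<j} d(g_{ij}) ∧ dx_i ∧ dx_j = sum_{i<j, k} (∂g_{ij}/∂x_k) dx_k ∧ dx_i ∧ dx_j.
Expand each term, using dx_k ∧ dx_i ∧ dx_j = sgn(permutation) dx_{(a)} ∧ dx_{(b)} ∧ dx_{(c)} with (a < b < c) sorted:
  d(2*x*y - 3*x*z - 3*y*z) includes (∂/∂z)(2*x*y - 3*x*z - 3*y*z) dz = (-3*x - 3*y) dz, which multiplied by dx ∧ dy gives (-3*x - 3*y) dx ∧ dy ∧ dz
  d(-2*x*y) includes (∂/∂y)(-2*x*y) dy = (-2*x) dy, which multiplied by dx ∧ dz gives (2*x) dx ∧ dy ∧ dz
Collecting like 3-forms: d(omega) = (-x - 3*y) dx ∧ dy ∧ dz.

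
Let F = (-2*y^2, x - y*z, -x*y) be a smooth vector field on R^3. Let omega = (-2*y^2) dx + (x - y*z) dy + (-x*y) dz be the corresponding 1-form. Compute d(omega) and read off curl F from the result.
d(omega) = (-x + y) dy ∧ dz + (y) dz ∧ dx + (4*y + 1) dx ∧ dy; curl F = (-x + y, y, 4*y + 1)

d omega = sum_{i<j} (∂f_j/∂x_i - ∂f_i/∂x_j) dx_i ∧ dx_j. Under the identification (dy ∧ dz, dz ∧ dx, dx ∧ dy) ↔ (e_x, e_y, e_z), the coefficients are exactly the components of curl F. Compute:
  ∂R/∂y - ∂Q/∂z = (-x) - (-y) = -x + y
  ∂P/∂z - ∂R/∂x = (0) - (-y) = y
  ∂Q/∂x - ∂P/∂y = (1) - (-4*y) = 4*y + 1.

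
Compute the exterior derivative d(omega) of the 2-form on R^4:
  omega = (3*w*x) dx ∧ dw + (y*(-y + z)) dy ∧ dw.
d(omega) = (-y) dy ∧ dz ∧ dw

For a 2-form omega = sum_{i<j} g_{ij} dx_i ∧ dx_j, the exterior derivative is
  d(omega) = sum_{i<j} d(g_{ij}) ∧ dx_i ∧ dx_j = sum_{i<j, k} (∂g_{ij}/∂x_k) dx_k ∧ dx_i ∧ dx_j.
Expand each term, using dx_k ∧ dx_i ∧ dx_j = sgn(permutation) dx_{(a)} ∧ dx_{(b)} ∧ dx_{(c)} with (a < b < c) sorted:
  d(y*(-y + z)) includes (∂/∂z)(y*(-y + z)) dz = (y) dz, which multiplied by dy ∧ dw gives (-y) dy ∧ dz ∧ dw
Collecting like 3-forms: d(omega) = (-y) dy ∧ dz ∧ dw.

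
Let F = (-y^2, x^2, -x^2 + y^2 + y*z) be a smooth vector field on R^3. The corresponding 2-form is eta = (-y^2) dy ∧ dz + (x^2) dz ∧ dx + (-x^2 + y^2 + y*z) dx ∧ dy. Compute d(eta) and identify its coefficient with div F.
d(eta) = (y) dx ∧ dy ∧ dz; div F = y

For a 2-form in R^3 of the form above, applying d gives a 3-form with coefficient ∂P/∂x + ∂Q/∂y + ∂R/∂z:
  ∂P/∂x = 0
  ∂Q/∂y = 0
  ∂R/∂z = y
Sum = y, which is exactly div F.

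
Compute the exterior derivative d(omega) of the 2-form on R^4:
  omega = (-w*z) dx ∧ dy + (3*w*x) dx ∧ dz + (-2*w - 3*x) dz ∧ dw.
d(omega) = (-w) dx ∧ dy ∧ dz + (-z) dx ∧ dy ∧ dw + (3*x - 3) dx ∧ dz ∧ dw

For a 2-form omega = sum_{i<j} g_{ij} dx_i ∧ dx_j, the exterior derivative is
  d(omega) = sum_{i<j} d(g_{ij}) ∧ dx_i ∧ dx_j = sum_{i<j, k} (∂g_{ij}/∂x_k) dx_k ∧ dx_i ∧ dx_j.
Expand each term, using dx_k ∧ dx_i ∧ dx_j = sgn(permutation) dx_{(a)} ∧ dx_{(b)} ∧ dx_{(c)} with (a < b < c) sorted:
  d(-w*z) includes (∂/∂z)(-w*z) dz = (-w) dz, which multiplied by dx ∧ dy gives (-w) dx ∧ dy ∧ dz
  d(-w*z) includes (∂/∂w)(-w*z) dw = (-z) dw, which multiplied by dx ∧ dy gives (-z) dx ∧ dy ∧ dw
  d(3*w*x) includes (∂/∂w)(3*w*x) dw = (3*x) dw, which multiplied by dx ∧ dz gives (3*x) dx ∧ dz ∧ dw
  d(-2*w - 3*x) includes (∂/∂x)(-2*w - 3*x) dx = (-3) dx, which multiplied by dz ∧ dw gives (-3) dx ∧ dz ∧ dw
Collecting like 3-forms: d(omega) = (-w) dx ∧ dy ∧ dz + (-z) dx ∧ dy ∧ dw + (3*x - 3) dx ∧ dz ∧ dw.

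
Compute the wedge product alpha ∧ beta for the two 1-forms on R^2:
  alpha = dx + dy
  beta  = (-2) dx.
alpha ∧ beta = (2) dx ∧ dy

Distribute the wedge, using dx_i ∧ dx_j = -dx_j ∧ dx_i and dx_i ∧ dx_i = 0. For each pair (i, j) with i < j, the coefficient of dx_i ∧ dx_j in alpha ∧ beta is (alpha_i * beta_j - alpha_j * beta_i). Collecting: alpha ∧ beta = (2) dx ∧ dy.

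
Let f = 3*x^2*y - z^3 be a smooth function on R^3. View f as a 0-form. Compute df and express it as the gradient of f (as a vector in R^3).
df = (6*x*y) dx + (3*x^2) dy + (-3*z^2) dz; grad f = (6*x*y, 3*x^2, -3*z^2)

For a 0-form f, d f = (∂f/∂x) dx + (∂f/∂y) dy + (∂f/∂z) dz. The components of the vector representation are exactly the entries of grad f in Cartesian coordinates:
  ∂f/∂x = 6*x*y
  ∂f/∂y = 3*x^2
  ∂f/∂z = -3*z^2.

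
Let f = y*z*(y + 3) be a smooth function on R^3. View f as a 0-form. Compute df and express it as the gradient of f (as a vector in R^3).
df = (0) dx + (z*(2*y + 3)) dy + (y*(y + 3)) dz; grad f = (0, z*(2*y + 3), y*(y + 3))

For a 0-form f, d f = (∂f/∂x) dx + (∂f/∂y) dy + (∂f/∂z) dz. The components of the vector representation are exactly the entries of grad f in Cartesian coordinates:
  ∂f/∂x = 0
  ∂f/∂y = z*(2*y + 3)
  ∂f/∂z = y*(y + 3).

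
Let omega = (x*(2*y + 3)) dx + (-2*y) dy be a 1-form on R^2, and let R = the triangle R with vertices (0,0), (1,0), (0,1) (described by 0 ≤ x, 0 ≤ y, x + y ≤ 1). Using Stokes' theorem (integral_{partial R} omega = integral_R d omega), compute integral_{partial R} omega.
integral_(partial R) omega = -1/3

Stokes: integral_partial_R omega = integral_R d omega with d omega = (∂Q/∂x - ∂P/∂y) dx ∧ dy.
  ∂Q/∂x = 0
  ∂P/∂y = 2*x
  integrand = ∂Q/∂x - ∂P/∂y = -2*x.
Integrating over R: integral_0^1 integral_0^{1-x} (-2*x) dy dx = -1/3.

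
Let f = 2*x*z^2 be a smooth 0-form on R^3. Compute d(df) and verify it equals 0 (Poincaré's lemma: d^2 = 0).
d(df) = 0

Step 1: df = sum_i (∂f/∂x_i) dx_i = (2*z^2) dx + (0) dy + (4*x*z) dz.
Step 2: Apply d again. Using the 1-form formula, the coefficient of dx ∧ dy in d(df) is ∂^2 f/∂x ∂y - ∂^2 f/∂y ∂x = (0) - (0) = 0 (equality of mixed partials for smooth f).
Similarly for dx ∧ dz and dy ∧ dz — all coefficients vanish. So d(df) = 0.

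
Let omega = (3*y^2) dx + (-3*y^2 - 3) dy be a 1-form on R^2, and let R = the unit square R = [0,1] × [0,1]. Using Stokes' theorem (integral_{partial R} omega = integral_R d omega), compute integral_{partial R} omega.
integral_(partial R) omega = -3

Stokes: integral_partial_R omega = integral_R d omega with d omega = (∂Q/∂x - ∂P/∂y) dx ∧ dy.
  ∂Q/∂x = 0
  ∂P/∂y = 6*y
  integrand = ∂Q/∂x - ∂P/∂y = -6*y.
Integrating over R: integral_0^1 integral_0^1 (-6*y) dx dy = -3.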